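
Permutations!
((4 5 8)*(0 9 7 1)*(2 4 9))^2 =(0 4 8 7)(1 2 5 9) =[4, 2, 5, 3, 8, 9, 6, 0, 7, 1]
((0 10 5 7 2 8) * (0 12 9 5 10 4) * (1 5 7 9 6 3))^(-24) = (1 7 12)(2 6 5)(3 9 8) = [0, 7, 6, 9, 4, 2, 5, 12, 3, 8, 10, 11, 1]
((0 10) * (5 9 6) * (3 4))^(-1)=(0 10)(3 4)(5 6 9)=[10, 1, 2, 4, 3, 6, 9, 7, 8, 5, 0]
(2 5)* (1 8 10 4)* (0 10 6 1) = (0 10 4)(1 8 6)(2 5) = [10, 8, 5, 3, 0, 2, 1, 7, 6, 9, 4]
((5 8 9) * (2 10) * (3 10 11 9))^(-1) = [0, 1, 10, 8, 4, 9, 6, 7, 5, 11, 3, 2] = (2 10 3 8 5 9 11)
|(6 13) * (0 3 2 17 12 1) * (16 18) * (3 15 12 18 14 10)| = |(0 15 12 1)(2 17 18 16 14 10 3)(6 13)| = 28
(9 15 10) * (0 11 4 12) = (0 11 4 12)(9 15 10) = [11, 1, 2, 3, 12, 5, 6, 7, 8, 15, 9, 4, 0, 13, 14, 10]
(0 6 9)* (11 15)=(0 6 9)(11 15)=[6, 1, 2, 3, 4, 5, 9, 7, 8, 0, 10, 15, 12, 13, 14, 11]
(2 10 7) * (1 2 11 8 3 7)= (1 2 10)(3 7 11 8)= [0, 2, 10, 7, 4, 5, 6, 11, 3, 9, 1, 8]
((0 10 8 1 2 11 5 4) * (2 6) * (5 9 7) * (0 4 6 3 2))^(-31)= (0 8 3 11 7 6 10 1 2 9 5)= [8, 2, 9, 11, 4, 0, 10, 6, 3, 5, 1, 7]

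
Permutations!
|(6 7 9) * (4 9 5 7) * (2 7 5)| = |(2 7)(4 9 6)| = 6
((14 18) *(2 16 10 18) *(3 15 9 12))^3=(2 18 16 14 10)(3 12 9 15)=[0, 1, 18, 12, 4, 5, 6, 7, 8, 15, 2, 11, 9, 13, 10, 3, 14, 17, 16]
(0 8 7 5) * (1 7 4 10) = (0 8 4 10 1 7 5) = [8, 7, 2, 3, 10, 0, 6, 5, 4, 9, 1]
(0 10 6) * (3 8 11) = (0 10 6)(3 8 11) = [10, 1, 2, 8, 4, 5, 0, 7, 11, 9, 6, 3]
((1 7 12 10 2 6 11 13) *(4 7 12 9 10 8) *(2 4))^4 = (1 6 12 11 8 13 2) = [0, 6, 1, 3, 4, 5, 12, 7, 13, 9, 10, 8, 11, 2]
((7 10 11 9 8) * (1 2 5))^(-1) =(1 5 2)(7 8 9 11 10) =[0, 5, 1, 3, 4, 2, 6, 8, 9, 11, 7, 10]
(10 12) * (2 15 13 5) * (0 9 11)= (0 9 11)(2 15 13 5)(10 12)= [9, 1, 15, 3, 4, 2, 6, 7, 8, 11, 12, 0, 10, 5, 14, 13]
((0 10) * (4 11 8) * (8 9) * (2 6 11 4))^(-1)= [10, 1, 8, 3, 4, 5, 2, 7, 9, 11, 0, 6]= (0 10)(2 8 9 11 6)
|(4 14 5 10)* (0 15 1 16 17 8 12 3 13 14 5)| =30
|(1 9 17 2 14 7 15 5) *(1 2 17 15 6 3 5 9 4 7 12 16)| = |(17)(1 4 7 6 3 5 2 14 12 16)(9 15)| = 10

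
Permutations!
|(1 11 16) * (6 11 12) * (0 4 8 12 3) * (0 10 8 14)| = |(0 4 14)(1 3 10 8 12 6 11 16)| = 24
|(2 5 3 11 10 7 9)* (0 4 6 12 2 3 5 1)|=|(0 4 6 12 2 1)(3 11 10 7 9)|=30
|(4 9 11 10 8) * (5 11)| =6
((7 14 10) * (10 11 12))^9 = (7 10 12 11 14) = [0, 1, 2, 3, 4, 5, 6, 10, 8, 9, 12, 14, 11, 13, 7]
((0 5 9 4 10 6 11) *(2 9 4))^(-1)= (0 11 6 10 4 5)(2 9)= [11, 1, 9, 3, 5, 0, 10, 7, 8, 2, 4, 6]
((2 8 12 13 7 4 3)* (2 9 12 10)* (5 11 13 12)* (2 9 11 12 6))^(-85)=(13)(2 6 12 5 9 10 8)=[0, 1, 6, 3, 4, 9, 12, 7, 2, 10, 8, 11, 5, 13]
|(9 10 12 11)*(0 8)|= 4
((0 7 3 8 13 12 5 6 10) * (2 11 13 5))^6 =(0 10 6 5 8 3 7)(2 13)(11 12) =[10, 1, 13, 7, 4, 8, 5, 0, 3, 9, 6, 12, 11, 2]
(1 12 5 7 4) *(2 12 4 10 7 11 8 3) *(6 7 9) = (1 4)(2 12 5 11 8 3)(6 7 10 9) = [0, 4, 12, 2, 1, 11, 7, 10, 3, 6, 9, 8, 5]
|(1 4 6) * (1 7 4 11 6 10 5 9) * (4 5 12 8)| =|(1 11 6 7 5 9)(4 10 12 8)| =12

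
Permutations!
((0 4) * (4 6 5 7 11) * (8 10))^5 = [4, 1, 2, 3, 11, 6, 0, 5, 10, 9, 8, 7] = (0 4 11 7 5 6)(8 10)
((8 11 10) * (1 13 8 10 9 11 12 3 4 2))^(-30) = (1 4 12 13 2 3 8) = [0, 4, 3, 8, 12, 5, 6, 7, 1, 9, 10, 11, 13, 2]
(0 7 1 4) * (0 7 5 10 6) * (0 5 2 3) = [2, 4, 3, 0, 7, 10, 5, 1, 8, 9, 6] = (0 2 3)(1 4 7)(5 10 6)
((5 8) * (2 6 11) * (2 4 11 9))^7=(2 6 9)(4 11)(5 8)=[0, 1, 6, 3, 11, 8, 9, 7, 5, 2, 10, 4]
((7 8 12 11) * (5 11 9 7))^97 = (5 11)(7 8 12 9) = [0, 1, 2, 3, 4, 11, 6, 8, 12, 7, 10, 5, 9]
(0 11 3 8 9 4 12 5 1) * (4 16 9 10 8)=(0 11 3 4 12 5 1)(8 10)(9 16)=[11, 0, 2, 4, 12, 1, 6, 7, 10, 16, 8, 3, 5, 13, 14, 15, 9]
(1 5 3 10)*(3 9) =(1 5 9 3 10) =[0, 5, 2, 10, 4, 9, 6, 7, 8, 3, 1]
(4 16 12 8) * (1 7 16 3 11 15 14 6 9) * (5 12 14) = (1 7 16 14 6 9)(3 11 15 5 12 8 4) = [0, 7, 2, 11, 3, 12, 9, 16, 4, 1, 10, 15, 8, 13, 6, 5, 14]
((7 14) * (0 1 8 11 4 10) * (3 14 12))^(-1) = (0 10 4 11 8 1)(3 12 7 14) = [10, 0, 2, 12, 11, 5, 6, 14, 1, 9, 4, 8, 7, 13, 3]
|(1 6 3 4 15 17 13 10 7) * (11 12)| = 18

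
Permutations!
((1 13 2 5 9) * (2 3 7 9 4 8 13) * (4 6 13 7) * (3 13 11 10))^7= (13)(1 4 6 9 3 5 7 10 2 8 11)= [0, 4, 8, 5, 6, 7, 9, 10, 11, 3, 2, 1, 12, 13]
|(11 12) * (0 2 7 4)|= 4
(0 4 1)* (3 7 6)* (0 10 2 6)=[4, 10, 6, 7, 1, 5, 3, 0, 8, 9, 2]=(0 4 1 10 2 6 3 7)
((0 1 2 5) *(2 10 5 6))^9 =[1, 10, 6, 3, 4, 0, 2, 7, 8, 9, 5] =(0 1 10 5)(2 6)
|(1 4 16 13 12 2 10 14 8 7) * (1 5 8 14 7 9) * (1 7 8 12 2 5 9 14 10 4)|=|(2 4 16 13)(5 12)(7 9)(8 14 10)|=12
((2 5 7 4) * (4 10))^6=(2 5 7 10 4)=[0, 1, 5, 3, 2, 7, 6, 10, 8, 9, 4]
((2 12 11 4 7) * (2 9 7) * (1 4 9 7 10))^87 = (1 12 10 2 9 4 11) = [0, 12, 9, 3, 11, 5, 6, 7, 8, 4, 2, 1, 10]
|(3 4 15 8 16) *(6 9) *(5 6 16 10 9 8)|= 9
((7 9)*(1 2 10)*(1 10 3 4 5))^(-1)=(10)(1 5 4 3 2)(7 9)=[0, 5, 1, 2, 3, 4, 6, 9, 8, 7, 10]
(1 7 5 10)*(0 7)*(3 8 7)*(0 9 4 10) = (0 3 8 7 5)(1 9 4 10) = [3, 9, 2, 8, 10, 0, 6, 5, 7, 4, 1]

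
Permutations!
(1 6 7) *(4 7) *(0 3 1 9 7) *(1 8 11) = (0 3 8 11 1 6 4)(7 9) = [3, 6, 2, 8, 0, 5, 4, 9, 11, 7, 10, 1]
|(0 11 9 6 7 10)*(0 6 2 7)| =|(0 11 9 2 7 10 6)| =7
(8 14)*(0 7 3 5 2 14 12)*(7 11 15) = (0 11 15 7 3 5 2 14 8 12) = [11, 1, 14, 5, 4, 2, 6, 3, 12, 9, 10, 15, 0, 13, 8, 7]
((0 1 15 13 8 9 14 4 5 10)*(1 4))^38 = [5, 13, 2, 3, 10, 0, 6, 7, 14, 1, 4, 11, 12, 9, 15, 8] = (0 5)(1 13 9)(4 10)(8 14 15)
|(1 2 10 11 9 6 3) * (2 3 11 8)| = 6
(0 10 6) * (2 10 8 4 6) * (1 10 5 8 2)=(0 2 5 8 4 6)(1 10)=[2, 10, 5, 3, 6, 8, 0, 7, 4, 9, 1]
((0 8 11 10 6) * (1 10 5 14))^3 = [5, 0, 2, 3, 4, 10, 11, 7, 14, 9, 8, 1, 12, 13, 6] = (0 5 10 8 14 6 11 1)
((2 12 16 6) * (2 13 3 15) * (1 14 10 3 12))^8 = (16)(1 10 15)(2 14 3) = [0, 10, 14, 2, 4, 5, 6, 7, 8, 9, 15, 11, 12, 13, 3, 1, 16]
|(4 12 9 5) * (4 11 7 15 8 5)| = 15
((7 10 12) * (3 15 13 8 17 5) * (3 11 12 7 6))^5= [0, 1, 2, 5, 4, 15, 17, 10, 6, 9, 7, 13, 8, 12, 14, 11, 16, 3]= (3 5 15 11 13 12 8 6 17)(7 10)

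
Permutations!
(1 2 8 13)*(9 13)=(1 2 8 9 13)=[0, 2, 8, 3, 4, 5, 6, 7, 9, 13, 10, 11, 12, 1]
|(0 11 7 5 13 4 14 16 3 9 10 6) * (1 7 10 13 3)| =36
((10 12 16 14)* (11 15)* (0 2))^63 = [2, 1, 0, 3, 4, 5, 6, 7, 8, 9, 14, 15, 10, 13, 16, 11, 12] = (0 2)(10 14 16 12)(11 15)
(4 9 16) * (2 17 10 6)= [0, 1, 17, 3, 9, 5, 2, 7, 8, 16, 6, 11, 12, 13, 14, 15, 4, 10]= (2 17 10 6)(4 9 16)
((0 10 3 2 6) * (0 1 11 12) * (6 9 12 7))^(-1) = (0 12 9 2 3 10)(1 6 7 11) = [12, 6, 3, 10, 4, 5, 7, 11, 8, 2, 0, 1, 9]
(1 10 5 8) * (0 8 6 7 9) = [8, 10, 2, 3, 4, 6, 7, 9, 1, 0, 5] = (0 8 1 10 5 6 7 9)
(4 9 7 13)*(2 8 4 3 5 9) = (2 8 4)(3 5 9 7 13) = [0, 1, 8, 5, 2, 9, 6, 13, 4, 7, 10, 11, 12, 3]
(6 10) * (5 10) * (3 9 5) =(3 9 5 10 6) =[0, 1, 2, 9, 4, 10, 3, 7, 8, 5, 6]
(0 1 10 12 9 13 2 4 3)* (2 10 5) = [1, 5, 4, 0, 3, 2, 6, 7, 8, 13, 12, 11, 9, 10] = (0 1 5 2 4 3)(9 13 10 12)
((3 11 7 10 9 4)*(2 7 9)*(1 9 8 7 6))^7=(1 10 11 9 2 8 4 6 7 3)=[0, 10, 8, 1, 6, 5, 7, 3, 4, 2, 11, 9]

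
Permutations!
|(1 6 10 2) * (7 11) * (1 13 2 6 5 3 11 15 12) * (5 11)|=10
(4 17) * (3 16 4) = (3 16 4 17) = [0, 1, 2, 16, 17, 5, 6, 7, 8, 9, 10, 11, 12, 13, 14, 15, 4, 3]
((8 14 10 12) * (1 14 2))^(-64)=[0, 10, 14, 3, 4, 5, 6, 7, 1, 9, 8, 11, 2, 13, 12]=(1 10 8)(2 14 12)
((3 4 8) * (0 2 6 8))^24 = [0, 1, 2, 3, 4, 5, 6, 7, 8] = (8)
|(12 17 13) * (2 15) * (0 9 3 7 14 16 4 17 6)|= 22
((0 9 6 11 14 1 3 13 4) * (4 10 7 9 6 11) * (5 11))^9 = (14) = [0, 1, 2, 3, 4, 5, 6, 7, 8, 9, 10, 11, 12, 13, 14]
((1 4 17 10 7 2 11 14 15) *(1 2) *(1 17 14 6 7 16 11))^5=(6 11 16 10 17 7)=[0, 1, 2, 3, 4, 5, 11, 6, 8, 9, 17, 16, 12, 13, 14, 15, 10, 7]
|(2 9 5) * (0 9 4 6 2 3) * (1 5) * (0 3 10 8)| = 6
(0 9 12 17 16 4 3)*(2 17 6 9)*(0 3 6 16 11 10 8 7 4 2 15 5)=(0 15 5)(2 17 11 10 8 7 4 6 9 12 16)=[15, 1, 17, 3, 6, 0, 9, 4, 7, 12, 8, 10, 16, 13, 14, 5, 2, 11]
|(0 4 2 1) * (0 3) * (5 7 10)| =|(0 4 2 1 3)(5 7 10)| =15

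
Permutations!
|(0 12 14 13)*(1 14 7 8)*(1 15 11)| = |(0 12 7 8 15 11 1 14 13)| = 9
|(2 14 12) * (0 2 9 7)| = |(0 2 14 12 9 7)| = 6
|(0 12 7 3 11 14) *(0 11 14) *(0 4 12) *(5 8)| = 6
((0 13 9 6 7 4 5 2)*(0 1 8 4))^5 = [0, 1, 2, 3, 4, 5, 6, 7, 8, 9, 10, 11, 12, 13] = (13)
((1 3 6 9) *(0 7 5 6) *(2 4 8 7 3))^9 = (0 3)(1 2 4 8 7 5 6 9) = [3, 2, 4, 0, 8, 6, 9, 5, 7, 1]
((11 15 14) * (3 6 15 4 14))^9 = (15) = [0, 1, 2, 3, 4, 5, 6, 7, 8, 9, 10, 11, 12, 13, 14, 15]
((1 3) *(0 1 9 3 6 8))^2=(9)(0 6)(1 8)=[6, 8, 2, 3, 4, 5, 0, 7, 1, 9]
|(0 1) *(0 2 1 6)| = |(0 6)(1 2)| = 2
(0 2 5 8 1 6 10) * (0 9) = (0 2 5 8 1 6 10 9) = [2, 6, 5, 3, 4, 8, 10, 7, 1, 0, 9]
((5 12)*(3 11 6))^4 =(12)(3 11 6) =[0, 1, 2, 11, 4, 5, 3, 7, 8, 9, 10, 6, 12]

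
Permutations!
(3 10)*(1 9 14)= (1 9 14)(3 10)= [0, 9, 2, 10, 4, 5, 6, 7, 8, 14, 3, 11, 12, 13, 1]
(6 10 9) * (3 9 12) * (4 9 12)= (3 12)(4 9 6 10)= [0, 1, 2, 12, 9, 5, 10, 7, 8, 6, 4, 11, 3]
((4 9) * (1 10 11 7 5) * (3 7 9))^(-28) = (1 4)(3 10)(5 9)(7 11) = [0, 4, 2, 10, 1, 9, 6, 11, 8, 5, 3, 7]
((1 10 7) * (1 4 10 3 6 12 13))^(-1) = [0, 13, 2, 1, 7, 5, 3, 10, 8, 9, 4, 11, 6, 12] = (1 13 12 6 3)(4 7 10)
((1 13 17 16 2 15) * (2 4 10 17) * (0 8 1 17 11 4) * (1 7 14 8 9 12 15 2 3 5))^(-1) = (0 16 17 15 12 9)(1 5 3 13)(4 11 10)(7 8 14) = [16, 5, 2, 13, 11, 3, 6, 8, 14, 0, 4, 10, 9, 1, 7, 12, 17, 15]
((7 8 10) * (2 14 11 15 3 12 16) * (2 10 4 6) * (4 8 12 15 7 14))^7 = (2 4 6)(3 15)(7 12 16 10 14 11) = [0, 1, 4, 15, 6, 5, 2, 12, 8, 9, 14, 7, 16, 13, 11, 3, 10]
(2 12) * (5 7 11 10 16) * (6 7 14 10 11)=(2 12)(5 14 10 16)(6 7)=[0, 1, 12, 3, 4, 14, 7, 6, 8, 9, 16, 11, 2, 13, 10, 15, 5]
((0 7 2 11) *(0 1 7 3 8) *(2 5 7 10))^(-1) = (0 8 3)(1 11 2 10)(5 7) = [8, 11, 10, 0, 4, 7, 6, 5, 3, 9, 1, 2]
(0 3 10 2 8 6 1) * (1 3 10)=(0 10 2 8 6 3 1)=[10, 0, 8, 1, 4, 5, 3, 7, 6, 9, 2]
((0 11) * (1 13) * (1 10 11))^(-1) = (0 11 10 13 1) = [11, 0, 2, 3, 4, 5, 6, 7, 8, 9, 13, 10, 12, 1]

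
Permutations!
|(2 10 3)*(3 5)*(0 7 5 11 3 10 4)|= 8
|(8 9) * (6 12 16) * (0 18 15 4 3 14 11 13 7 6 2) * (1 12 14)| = 90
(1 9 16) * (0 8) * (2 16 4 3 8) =(0 2 16 1 9 4 3 8) =[2, 9, 16, 8, 3, 5, 6, 7, 0, 4, 10, 11, 12, 13, 14, 15, 1]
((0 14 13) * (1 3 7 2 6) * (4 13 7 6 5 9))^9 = (0 14 7 2 5 9 4 13) = [14, 1, 5, 3, 13, 9, 6, 2, 8, 4, 10, 11, 12, 0, 7]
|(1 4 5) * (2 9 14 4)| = 6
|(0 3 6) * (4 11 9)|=3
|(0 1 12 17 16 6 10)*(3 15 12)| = |(0 1 3 15 12 17 16 6 10)| = 9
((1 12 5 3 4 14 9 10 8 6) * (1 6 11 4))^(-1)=(1 3 5 12)(4 11 8 10 9 14)=[0, 3, 2, 5, 11, 12, 6, 7, 10, 14, 9, 8, 1, 13, 4]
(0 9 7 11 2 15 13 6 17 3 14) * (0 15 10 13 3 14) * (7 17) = (0 9 17 14 15 3)(2 10 13 6 7 11) = [9, 1, 10, 0, 4, 5, 7, 11, 8, 17, 13, 2, 12, 6, 15, 3, 16, 14]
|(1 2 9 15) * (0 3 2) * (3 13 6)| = 8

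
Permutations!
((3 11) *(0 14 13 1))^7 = (0 1 13 14)(3 11) = [1, 13, 2, 11, 4, 5, 6, 7, 8, 9, 10, 3, 12, 14, 0]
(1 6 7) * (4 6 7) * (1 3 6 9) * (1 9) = (9)(1 7 3 6 4) = [0, 7, 2, 6, 1, 5, 4, 3, 8, 9]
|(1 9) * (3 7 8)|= 6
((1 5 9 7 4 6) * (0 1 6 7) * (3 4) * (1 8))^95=(9)(3 7 4)=[0, 1, 2, 7, 3, 5, 6, 4, 8, 9]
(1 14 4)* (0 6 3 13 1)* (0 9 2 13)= [6, 14, 13, 0, 9, 5, 3, 7, 8, 2, 10, 11, 12, 1, 4]= (0 6 3)(1 14 4 9 2 13)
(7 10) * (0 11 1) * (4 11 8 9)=(0 8 9 4 11 1)(7 10)=[8, 0, 2, 3, 11, 5, 6, 10, 9, 4, 7, 1]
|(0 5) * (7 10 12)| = 6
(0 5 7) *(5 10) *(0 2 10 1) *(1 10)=(0 10 5 7 2 1)=[10, 0, 1, 3, 4, 7, 6, 2, 8, 9, 5]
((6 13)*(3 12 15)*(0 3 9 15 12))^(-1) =(0 3)(6 13)(9 15) =[3, 1, 2, 0, 4, 5, 13, 7, 8, 15, 10, 11, 12, 6, 14, 9]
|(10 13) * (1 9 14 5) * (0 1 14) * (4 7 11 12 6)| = |(0 1 9)(4 7 11 12 6)(5 14)(10 13)| = 30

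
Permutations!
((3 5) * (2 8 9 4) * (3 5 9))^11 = (2 8 3 9 4) = [0, 1, 8, 9, 2, 5, 6, 7, 3, 4]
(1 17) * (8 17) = [0, 8, 2, 3, 4, 5, 6, 7, 17, 9, 10, 11, 12, 13, 14, 15, 16, 1] = (1 8 17)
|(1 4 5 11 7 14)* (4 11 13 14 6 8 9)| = 10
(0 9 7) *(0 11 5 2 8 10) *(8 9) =[8, 1, 9, 3, 4, 2, 6, 11, 10, 7, 0, 5] =(0 8 10)(2 9 7 11 5)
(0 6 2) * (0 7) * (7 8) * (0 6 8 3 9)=(0 8 7 6 2 3 9)=[8, 1, 3, 9, 4, 5, 2, 6, 7, 0]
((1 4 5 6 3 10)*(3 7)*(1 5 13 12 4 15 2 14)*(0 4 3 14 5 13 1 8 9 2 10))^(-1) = (0 3 12 13 10 15 1 4)(2 9 8 14 7 6 5) = [3, 4, 9, 12, 0, 2, 5, 6, 14, 8, 15, 11, 13, 10, 7, 1]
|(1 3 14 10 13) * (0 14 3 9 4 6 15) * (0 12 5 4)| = 30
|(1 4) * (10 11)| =|(1 4)(10 11)| =2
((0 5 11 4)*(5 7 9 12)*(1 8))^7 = (12)(1 8) = [0, 8, 2, 3, 4, 5, 6, 7, 1, 9, 10, 11, 12]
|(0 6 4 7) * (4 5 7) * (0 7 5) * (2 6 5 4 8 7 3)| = |(0 5 4 8 7 3 2 6)| = 8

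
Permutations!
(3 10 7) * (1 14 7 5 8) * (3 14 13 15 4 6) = [0, 13, 2, 10, 6, 8, 3, 14, 1, 9, 5, 11, 12, 15, 7, 4] = (1 13 15 4 6 3 10 5 8)(7 14)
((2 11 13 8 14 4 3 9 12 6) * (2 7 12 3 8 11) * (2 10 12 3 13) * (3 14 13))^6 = [0, 1, 4, 3, 12, 5, 11, 2, 6, 9, 8, 14, 13, 7, 10] = (2 4 12 13 7)(6 11 14 10 8)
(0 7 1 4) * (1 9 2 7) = (0 1 4)(2 7 9) = [1, 4, 7, 3, 0, 5, 6, 9, 8, 2]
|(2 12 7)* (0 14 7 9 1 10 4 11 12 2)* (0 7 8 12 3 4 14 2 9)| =24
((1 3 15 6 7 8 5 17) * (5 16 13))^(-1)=(1 17 5 13 16 8 7 6 15 3)=[0, 17, 2, 1, 4, 13, 15, 6, 7, 9, 10, 11, 12, 16, 14, 3, 8, 5]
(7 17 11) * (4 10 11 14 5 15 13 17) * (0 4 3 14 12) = (0 4 10 11 7 3 14 5 15 13 17 12) = [4, 1, 2, 14, 10, 15, 6, 3, 8, 9, 11, 7, 0, 17, 5, 13, 16, 12]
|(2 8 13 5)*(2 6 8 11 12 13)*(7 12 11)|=|(2 7 12 13 5 6 8)|=7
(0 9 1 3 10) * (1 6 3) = (0 9 6 3 10) = [9, 1, 2, 10, 4, 5, 3, 7, 8, 6, 0]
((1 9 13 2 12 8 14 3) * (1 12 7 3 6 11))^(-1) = (1 11 6 14 8 12 3 7 2 13 9) = [0, 11, 13, 7, 4, 5, 14, 2, 12, 1, 10, 6, 3, 9, 8]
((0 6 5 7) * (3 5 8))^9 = [3, 1, 2, 0, 4, 6, 5, 8, 7] = (0 3)(5 6)(7 8)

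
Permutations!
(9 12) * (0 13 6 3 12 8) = (0 13 6 3 12 9 8) = [13, 1, 2, 12, 4, 5, 3, 7, 0, 8, 10, 11, 9, 6]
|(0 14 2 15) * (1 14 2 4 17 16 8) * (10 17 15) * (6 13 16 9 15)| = |(0 2 10 17 9 15)(1 14 4 6 13 16 8)| = 42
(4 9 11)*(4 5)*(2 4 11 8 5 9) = (2 4)(5 11 9 8) = [0, 1, 4, 3, 2, 11, 6, 7, 5, 8, 10, 9]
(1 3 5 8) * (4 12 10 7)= (1 3 5 8)(4 12 10 7)= [0, 3, 2, 5, 12, 8, 6, 4, 1, 9, 7, 11, 10]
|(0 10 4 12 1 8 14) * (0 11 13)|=|(0 10 4 12 1 8 14 11 13)|=9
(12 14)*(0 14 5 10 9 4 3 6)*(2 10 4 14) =[2, 1, 10, 6, 3, 4, 0, 7, 8, 14, 9, 11, 5, 13, 12] =(0 2 10 9 14 12 5 4 3 6)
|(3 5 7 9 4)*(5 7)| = 4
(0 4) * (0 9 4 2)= (0 2)(4 9)= [2, 1, 0, 3, 9, 5, 6, 7, 8, 4]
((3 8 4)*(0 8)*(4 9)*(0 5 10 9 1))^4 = [8, 0, 2, 4, 9, 3, 6, 7, 1, 10, 5] = (0 8 1)(3 4 9 10 5)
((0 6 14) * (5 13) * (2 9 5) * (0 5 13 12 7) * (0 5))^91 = (0 6 14)(2 9 13)(5 12 7) = [6, 1, 9, 3, 4, 12, 14, 5, 8, 13, 10, 11, 7, 2, 0]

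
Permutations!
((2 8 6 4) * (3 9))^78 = (9)(2 6)(4 8) = [0, 1, 6, 3, 8, 5, 2, 7, 4, 9]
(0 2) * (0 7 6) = (0 2 7 6) = [2, 1, 7, 3, 4, 5, 0, 6]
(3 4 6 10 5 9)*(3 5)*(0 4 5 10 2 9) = [4, 1, 9, 5, 6, 0, 2, 7, 8, 10, 3] = (0 4 6 2 9 10 3 5)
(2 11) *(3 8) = (2 11)(3 8) = [0, 1, 11, 8, 4, 5, 6, 7, 3, 9, 10, 2]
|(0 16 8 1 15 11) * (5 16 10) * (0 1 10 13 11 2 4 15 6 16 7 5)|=|(0 13 11 1 6 16 8 10)(2 4 15)(5 7)|=24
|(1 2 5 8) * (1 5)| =|(1 2)(5 8)| =2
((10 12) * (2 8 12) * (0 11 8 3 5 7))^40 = (0 10 7 12 5 8 3 11 2) = [10, 1, 0, 11, 4, 8, 6, 12, 3, 9, 7, 2, 5]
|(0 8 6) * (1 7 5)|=3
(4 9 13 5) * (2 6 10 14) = [0, 1, 6, 3, 9, 4, 10, 7, 8, 13, 14, 11, 12, 5, 2] = (2 6 10 14)(4 9 13 5)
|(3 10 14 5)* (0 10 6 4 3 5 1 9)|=|(0 10 14 1 9)(3 6 4)|=15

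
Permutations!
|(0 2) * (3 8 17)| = |(0 2)(3 8 17)| = 6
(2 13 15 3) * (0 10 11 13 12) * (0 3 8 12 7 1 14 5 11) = [10, 14, 7, 2, 4, 11, 6, 1, 12, 9, 0, 13, 3, 15, 5, 8] = (0 10)(1 14 5 11 13 15 8 12 3 2 7)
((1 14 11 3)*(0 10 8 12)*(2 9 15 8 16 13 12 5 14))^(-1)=(0 12 13 16 10)(1 3 11 14 5 8 15 9 2)=[12, 3, 1, 11, 4, 8, 6, 7, 15, 2, 0, 14, 13, 16, 5, 9, 10]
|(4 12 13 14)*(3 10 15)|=|(3 10 15)(4 12 13 14)|=12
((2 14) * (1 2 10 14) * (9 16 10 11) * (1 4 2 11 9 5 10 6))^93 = (1 9 5 6 14 11 16 10)(2 4) = [0, 9, 4, 3, 2, 6, 14, 7, 8, 5, 1, 16, 12, 13, 11, 15, 10]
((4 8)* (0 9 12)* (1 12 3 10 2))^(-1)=[12, 2, 10, 9, 8, 5, 6, 7, 4, 0, 3, 11, 1]=(0 12 1 2 10 3 9)(4 8)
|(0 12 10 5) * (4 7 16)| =12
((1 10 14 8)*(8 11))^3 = (1 11 10 8 14) = [0, 11, 2, 3, 4, 5, 6, 7, 14, 9, 8, 10, 12, 13, 1]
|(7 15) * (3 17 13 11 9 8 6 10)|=|(3 17 13 11 9 8 6 10)(7 15)|=8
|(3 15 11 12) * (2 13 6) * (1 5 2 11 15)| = |(15)(1 5 2 13 6 11 12 3)| = 8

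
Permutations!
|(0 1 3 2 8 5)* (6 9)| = 6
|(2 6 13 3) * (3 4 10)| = |(2 6 13 4 10 3)| = 6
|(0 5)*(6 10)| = |(0 5)(6 10)| = 2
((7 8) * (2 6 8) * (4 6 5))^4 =[0, 1, 8, 3, 2, 7, 5, 6, 4] =(2 8 4)(5 7 6)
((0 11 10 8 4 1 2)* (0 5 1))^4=(0 4 8 10 11)(1 2 5)=[4, 2, 5, 3, 8, 1, 6, 7, 10, 9, 11, 0]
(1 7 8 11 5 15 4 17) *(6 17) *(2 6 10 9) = [0, 7, 6, 3, 10, 15, 17, 8, 11, 2, 9, 5, 12, 13, 14, 4, 16, 1] = (1 7 8 11 5 15 4 10 9 2 6 17)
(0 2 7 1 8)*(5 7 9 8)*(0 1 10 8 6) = [2, 5, 9, 3, 4, 7, 0, 10, 1, 6, 8] = (0 2 9 6)(1 5 7 10 8)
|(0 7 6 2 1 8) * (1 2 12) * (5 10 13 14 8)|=|(0 7 6 12 1 5 10 13 14 8)|=10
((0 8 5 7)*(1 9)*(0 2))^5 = [0, 9, 2, 3, 4, 5, 6, 7, 8, 1] = (1 9)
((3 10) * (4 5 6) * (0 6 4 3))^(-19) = (0 6 3 10)(4 5) = [6, 1, 2, 10, 5, 4, 3, 7, 8, 9, 0]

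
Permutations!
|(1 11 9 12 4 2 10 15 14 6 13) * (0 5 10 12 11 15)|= 30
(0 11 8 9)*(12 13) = (0 11 8 9)(12 13) = [11, 1, 2, 3, 4, 5, 6, 7, 9, 0, 10, 8, 13, 12]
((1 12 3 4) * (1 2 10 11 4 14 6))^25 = (14)(2 10 11 4) = [0, 1, 10, 3, 2, 5, 6, 7, 8, 9, 11, 4, 12, 13, 14]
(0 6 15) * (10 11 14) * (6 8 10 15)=[8, 1, 2, 3, 4, 5, 6, 7, 10, 9, 11, 14, 12, 13, 15, 0]=(0 8 10 11 14 15)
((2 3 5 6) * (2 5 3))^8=(6)=[0, 1, 2, 3, 4, 5, 6]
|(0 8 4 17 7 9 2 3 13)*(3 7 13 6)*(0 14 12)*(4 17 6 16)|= 12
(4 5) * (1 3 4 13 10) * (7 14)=(1 3 4 5 13 10)(7 14)=[0, 3, 2, 4, 5, 13, 6, 14, 8, 9, 1, 11, 12, 10, 7]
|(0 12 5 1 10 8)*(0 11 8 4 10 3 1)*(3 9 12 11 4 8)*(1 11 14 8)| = 18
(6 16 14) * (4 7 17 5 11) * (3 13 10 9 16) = (3 13 10 9 16 14 6)(4 7 17 5 11) = [0, 1, 2, 13, 7, 11, 3, 17, 8, 16, 9, 4, 12, 10, 6, 15, 14, 5]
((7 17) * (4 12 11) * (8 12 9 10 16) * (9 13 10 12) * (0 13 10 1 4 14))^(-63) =(0 4 8 11 13 10 9 14 1 16 12)(7 17) =[4, 16, 2, 3, 8, 5, 6, 17, 11, 14, 9, 13, 0, 10, 1, 15, 12, 7]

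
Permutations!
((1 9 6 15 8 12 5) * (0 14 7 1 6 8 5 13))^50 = (0 7 9 12)(1 8 13 14)(5 15 6) = [7, 8, 2, 3, 4, 15, 5, 9, 13, 12, 10, 11, 0, 14, 1, 6]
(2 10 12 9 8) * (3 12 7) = (2 10 7 3 12 9 8) = [0, 1, 10, 12, 4, 5, 6, 3, 2, 8, 7, 11, 9]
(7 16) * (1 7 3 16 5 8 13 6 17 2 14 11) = (1 7 5 8 13 6 17 2 14 11)(3 16) = [0, 7, 14, 16, 4, 8, 17, 5, 13, 9, 10, 1, 12, 6, 11, 15, 3, 2]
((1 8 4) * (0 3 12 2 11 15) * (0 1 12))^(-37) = (0 3)(1 11 12 8 15 2 4) = [3, 11, 4, 0, 1, 5, 6, 7, 15, 9, 10, 12, 8, 13, 14, 2]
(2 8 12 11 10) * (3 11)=(2 8 12 3 11 10)=[0, 1, 8, 11, 4, 5, 6, 7, 12, 9, 2, 10, 3]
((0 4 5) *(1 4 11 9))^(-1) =(0 5 4 1 9 11) =[5, 9, 2, 3, 1, 4, 6, 7, 8, 11, 10, 0]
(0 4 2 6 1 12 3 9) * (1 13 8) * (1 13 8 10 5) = (0 4 2 6 8 13 10 5 1 12 3 9) = [4, 12, 6, 9, 2, 1, 8, 7, 13, 0, 5, 11, 3, 10]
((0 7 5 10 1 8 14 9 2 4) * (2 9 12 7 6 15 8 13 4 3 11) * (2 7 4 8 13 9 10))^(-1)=(0 4 12 14 8 13 15 6)(1 10 9)(2 5 7 11 3)=[4, 10, 5, 2, 12, 7, 0, 11, 13, 1, 9, 3, 14, 15, 8, 6]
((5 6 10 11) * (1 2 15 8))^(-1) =(1 8 15 2)(5 11 10 6) =[0, 8, 1, 3, 4, 11, 5, 7, 15, 9, 6, 10, 12, 13, 14, 2]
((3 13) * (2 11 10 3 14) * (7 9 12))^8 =(2 10 13)(3 14 11)(7 12 9) =[0, 1, 10, 14, 4, 5, 6, 12, 8, 7, 13, 3, 9, 2, 11]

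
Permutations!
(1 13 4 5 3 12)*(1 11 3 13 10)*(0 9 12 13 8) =(0 9 12 11 3 13 4 5 8)(1 10) =[9, 10, 2, 13, 5, 8, 6, 7, 0, 12, 1, 3, 11, 4]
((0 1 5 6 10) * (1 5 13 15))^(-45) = (15)(0 10 6 5) = [10, 1, 2, 3, 4, 0, 5, 7, 8, 9, 6, 11, 12, 13, 14, 15]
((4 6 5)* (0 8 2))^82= [8, 1, 0, 3, 6, 4, 5, 7, 2]= (0 8 2)(4 6 5)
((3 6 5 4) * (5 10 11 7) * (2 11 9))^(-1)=(2 9 10 6 3 4 5 7 11)=[0, 1, 9, 4, 5, 7, 3, 11, 8, 10, 6, 2]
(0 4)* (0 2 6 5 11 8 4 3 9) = (0 3 9)(2 6 5 11 8 4) = [3, 1, 6, 9, 2, 11, 5, 7, 4, 0, 10, 8]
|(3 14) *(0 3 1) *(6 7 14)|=6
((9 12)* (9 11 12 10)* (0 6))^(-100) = (12) = [0, 1, 2, 3, 4, 5, 6, 7, 8, 9, 10, 11, 12]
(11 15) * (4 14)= [0, 1, 2, 3, 14, 5, 6, 7, 8, 9, 10, 15, 12, 13, 4, 11]= (4 14)(11 15)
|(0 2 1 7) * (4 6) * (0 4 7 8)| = 12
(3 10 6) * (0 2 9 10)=(0 2 9 10 6 3)=[2, 1, 9, 0, 4, 5, 3, 7, 8, 10, 6]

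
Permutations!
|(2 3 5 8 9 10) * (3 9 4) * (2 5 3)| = 6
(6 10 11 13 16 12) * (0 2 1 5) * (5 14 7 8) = (0 2 1 14 7 8 5)(6 10 11 13 16 12) = [2, 14, 1, 3, 4, 0, 10, 8, 5, 9, 11, 13, 6, 16, 7, 15, 12]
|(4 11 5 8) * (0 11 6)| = |(0 11 5 8 4 6)| = 6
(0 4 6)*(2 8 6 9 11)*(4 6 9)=(0 6)(2 8 9 11)=[6, 1, 8, 3, 4, 5, 0, 7, 9, 11, 10, 2]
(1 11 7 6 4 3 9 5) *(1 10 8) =[0, 11, 2, 9, 3, 10, 4, 6, 1, 5, 8, 7] =(1 11 7 6 4 3 9 5 10 8)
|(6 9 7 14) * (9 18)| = 5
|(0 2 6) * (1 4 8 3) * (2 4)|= 7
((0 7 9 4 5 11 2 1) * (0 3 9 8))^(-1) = [8, 2, 11, 1, 9, 4, 6, 0, 7, 3, 10, 5] = (0 8 7)(1 2 11 5 4 9 3)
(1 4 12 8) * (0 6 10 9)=(0 6 10 9)(1 4 12 8)=[6, 4, 2, 3, 12, 5, 10, 7, 1, 0, 9, 11, 8]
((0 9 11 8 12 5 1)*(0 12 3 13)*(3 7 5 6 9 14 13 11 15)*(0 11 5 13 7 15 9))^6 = (0 15)(1 13)(3 14)(5 7)(6 8)(11 12) = [15, 13, 2, 14, 4, 7, 8, 5, 6, 9, 10, 12, 11, 1, 3, 0]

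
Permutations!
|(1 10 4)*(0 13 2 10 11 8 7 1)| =20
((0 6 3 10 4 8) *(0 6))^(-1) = [0, 1, 2, 6, 10, 5, 8, 7, 4, 9, 3] = (3 6 8 4 10)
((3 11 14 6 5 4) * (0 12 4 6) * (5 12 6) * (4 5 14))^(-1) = [14, 1, 2, 4, 11, 12, 0, 7, 8, 9, 10, 3, 6, 13, 5] = (0 14 5 12 6)(3 4 11)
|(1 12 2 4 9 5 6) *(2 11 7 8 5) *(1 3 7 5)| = |(1 12 11 5 6 3 7 8)(2 4 9)| = 24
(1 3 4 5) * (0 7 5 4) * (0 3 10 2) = (0 7 5 1 10 2) = [7, 10, 0, 3, 4, 1, 6, 5, 8, 9, 2]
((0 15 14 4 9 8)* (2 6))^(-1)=(0 8 9 4 14 15)(2 6)=[8, 1, 6, 3, 14, 5, 2, 7, 9, 4, 10, 11, 12, 13, 15, 0]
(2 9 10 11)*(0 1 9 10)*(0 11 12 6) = [1, 9, 10, 3, 4, 5, 0, 7, 8, 11, 12, 2, 6] = (0 1 9 11 2 10 12 6)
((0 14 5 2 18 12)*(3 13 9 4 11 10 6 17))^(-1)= (0 12 18 2 5 14)(3 17 6 10 11 4 9 13)= [12, 1, 5, 17, 9, 14, 10, 7, 8, 13, 11, 4, 18, 3, 0, 15, 16, 6, 2]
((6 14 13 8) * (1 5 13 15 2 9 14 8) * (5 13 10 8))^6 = [0, 1, 14, 3, 4, 8, 10, 7, 5, 15, 6, 11, 12, 13, 2, 9] = (2 14)(5 8)(6 10)(9 15)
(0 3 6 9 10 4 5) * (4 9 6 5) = (0 3 5)(9 10) = [3, 1, 2, 5, 4, 0, 6, 7, 8, 10, 9]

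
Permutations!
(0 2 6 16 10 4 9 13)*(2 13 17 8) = (0 13)(2 6 16 10 4 9 17 8) = [13, 1, 6, 3, 9, 5, 16, 7, 2, 17, 4, 11, 12, 0, 14, 15, 10, 8]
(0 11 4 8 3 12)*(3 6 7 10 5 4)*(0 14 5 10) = (0 11 3 12 14 5 4 8 6 7) = [11, 1, 2, 12, 8, 4, 7, 0, 6, 9, 10, 3, 14, 13, 5]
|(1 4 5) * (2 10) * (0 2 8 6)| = 15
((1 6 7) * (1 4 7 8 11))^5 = (1 6 8 11)(4 7) = [0, 6, 2, 3, 7, 5, 8, 4, 11, 9, 10, 1]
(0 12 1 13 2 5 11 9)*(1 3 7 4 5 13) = (0 12 3 7 4 5 11 9)(2 13) = [12, 1, 13, 7, 5, 11, 6, 4, 8, 0, 10, 9, 3, 2]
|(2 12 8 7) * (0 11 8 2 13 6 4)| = |(0 11 8 7 13 6 4)(2 12)| = 14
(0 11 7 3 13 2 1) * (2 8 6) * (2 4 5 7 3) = (0 11 3 13 8 6 4 5 7 2 1) = [11, 0, 1, 13, 5, 7, 4, 2, 6, 9, 10, 3, 12, 8]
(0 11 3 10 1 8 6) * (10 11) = (0 10 1 8 6)(3 11) = [10, 8, 2, 11, 4, 5, 0, 7, 6, 9, 1, 3]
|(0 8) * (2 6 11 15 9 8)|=7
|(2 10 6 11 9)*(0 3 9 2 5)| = |(0 3 9 5)(2 10 6 11)| = 4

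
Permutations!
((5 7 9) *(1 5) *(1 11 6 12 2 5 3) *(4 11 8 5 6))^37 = (1 3)(2 6 12)(4 11)(5 7 9 8) = [0, 3, 6, 1, 11, 7, 12, 9, 5, 8, 10, 4, 2]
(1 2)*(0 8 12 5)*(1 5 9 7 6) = (0 8 12 9 7 6 1 2 5) = [8, 2, 5, 3, 4, 0, 1, 6, 12, 7, 10, 11, 9]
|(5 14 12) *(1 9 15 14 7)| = 7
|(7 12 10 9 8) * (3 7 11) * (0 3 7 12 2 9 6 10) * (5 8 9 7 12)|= |(0 3 5 8 11 12)(2 7)(6 10)|= 6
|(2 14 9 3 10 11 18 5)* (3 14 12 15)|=8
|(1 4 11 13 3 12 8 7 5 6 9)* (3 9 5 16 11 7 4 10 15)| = |(1 10 15 3 12 8 4 7 16 11 13 9)(5 6)| = 12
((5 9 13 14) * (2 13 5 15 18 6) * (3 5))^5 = (2 6 18 15 14 13)(3 9 5) = [0, 1, 6, 9, 4, 3, 18, 7, 8, 5, 10, 11, 12, 2, 13, 14, 16, 17, 15]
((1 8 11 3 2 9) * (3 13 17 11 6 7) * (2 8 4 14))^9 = [0, 9, 14, 8, 1, 5, 7, 3, 6, 2, 10, 11, 12, 13, 4, 15, 16, 17] = (17)(1 9 2 14 4)(3 8 6 7)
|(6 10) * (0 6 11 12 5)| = |(0 6 10 11 12 5)| = 6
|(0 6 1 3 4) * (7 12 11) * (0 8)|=|(0 6 1 3 4 8)(7 12 11)|=6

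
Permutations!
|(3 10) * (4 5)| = |(3 10)(4 5)| = 2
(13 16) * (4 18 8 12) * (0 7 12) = (0 7 12 4 18 8)(13 16) = [7, 1, 2, 3, 18, 5, 6, 12, 0, 9, 10, 11, 4, 16, 14, 15, 13, 17, 8]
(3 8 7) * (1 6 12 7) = (1 6 12 7 3 8) = [0, 6, 2, 8, 4, 5, 12, 3, 1, 9, 10, 11, 7]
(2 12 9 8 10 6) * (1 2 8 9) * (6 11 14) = (1 2 12)(6 8 10 11 14) = [0, 2, 12, 3, 4, 5, 8, 7, 10, 9, 11, 14, 1, 13, 6]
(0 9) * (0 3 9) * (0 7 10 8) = (0 7 10 8)(3 9) = [7, 1, 2, 9, 4, 5, 6, 10, 0, 3, 8]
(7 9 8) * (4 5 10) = (4 5 10)(7 9 8) = [0, 1, 2, 3, 5, 10, 6, 9, 7, 8, 4]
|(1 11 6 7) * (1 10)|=|(1 11 6 7 10)|=5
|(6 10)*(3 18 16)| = |(3 18 16)(6 10)| = 6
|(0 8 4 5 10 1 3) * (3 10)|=|(0 8 4 5 3)(1 10)|=10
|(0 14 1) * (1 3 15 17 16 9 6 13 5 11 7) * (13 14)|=|(0 13 5 11 7 1)(3 15 17 16 9 6 14)|=42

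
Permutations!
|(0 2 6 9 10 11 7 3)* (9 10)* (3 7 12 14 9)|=9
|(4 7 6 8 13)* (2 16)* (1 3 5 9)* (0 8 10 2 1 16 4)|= |(0 8 13)(1 3 5 9 16)(2 4 7 6 10)|= 15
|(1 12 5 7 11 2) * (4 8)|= |(1 12 5 7 11 2)(4 8)|= 6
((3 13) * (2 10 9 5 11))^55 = (3 13) = [0, 1, 2, 13, 4, 5, 6, 7, 8, 9, 10, 11, 12, 3]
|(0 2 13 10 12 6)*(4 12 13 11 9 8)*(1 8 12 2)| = 18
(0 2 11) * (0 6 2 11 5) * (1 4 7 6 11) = [1, 4, 5, 3, 7, 0, 2, 6, 8, 9, 10, 11] = (11)(0 1 4 7 6 2 5)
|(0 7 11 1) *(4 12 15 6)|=4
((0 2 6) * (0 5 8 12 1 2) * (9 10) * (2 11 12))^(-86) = (1 11 12)(2 5)(6 8) = [0, 11, 5, 3, 4, 2, 8, 7, 6, 9, 10, 12, 1]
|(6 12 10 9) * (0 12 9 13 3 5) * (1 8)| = |(0 12 10 13 3 5)(1 8)(6 9)| = 6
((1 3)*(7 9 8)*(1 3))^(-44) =[0, 1, 2, 3, 4, 5, 6, 9, 7, 8] =(7 9 8)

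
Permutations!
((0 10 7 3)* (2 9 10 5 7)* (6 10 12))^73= (0 5 7 3)(2 6 9 10 12)= [5, 1, 6, 0, 4, 7, 9, 3, 8, 10, 12, 11, 2]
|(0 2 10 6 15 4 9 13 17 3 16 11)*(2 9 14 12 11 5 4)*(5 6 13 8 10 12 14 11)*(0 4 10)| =30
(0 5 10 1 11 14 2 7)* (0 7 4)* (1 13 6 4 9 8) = (0 5 10 13 6 4)(1 11 14 2 9 8) = [5, 11, 9, 3, 0, 10, 4, 7, 1, 8, 13, 14, 12, 6, 2]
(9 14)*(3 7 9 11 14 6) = [0, 1, 2, 7, 4, 5, 3, 9, 8, 6, 10, 14, 12, 13, 11] = (3 7 9 6)(11 14)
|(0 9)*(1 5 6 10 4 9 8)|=|(0 8 1 5 6 10 4 9)|=8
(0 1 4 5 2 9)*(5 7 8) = [1, 4, 9, 3, 7, 2, 6, 8, 5, 0] = (0 1 4 7 8 5 2 9)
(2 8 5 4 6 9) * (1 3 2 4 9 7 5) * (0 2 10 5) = [2, 3, 8, 10, 6, 9, 7, 0, 1, 4, 5] = (0 2 8 1 3 10 5 9 4 6 7)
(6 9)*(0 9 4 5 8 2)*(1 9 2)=[2, 9, 0, 3, 5, 8, 4, 7, 1, 6]=(0 2)(1 9 6 4 5 8)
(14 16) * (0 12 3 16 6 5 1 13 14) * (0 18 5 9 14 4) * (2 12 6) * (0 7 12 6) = (1 13 4 7 12 3 16 18 5)(2 6 9 14) = [0, 13, 6, 16, 7, 1, 9, 12, 8, 14, 10, 11, 3, 4, 2, 15, 18, 17, 5]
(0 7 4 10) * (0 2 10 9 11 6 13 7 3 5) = [3, 1, 10, 5, 9, 0, 13, 4, 8, 11, 2, 6, 12, 7] = (0 3 5)(2 10)(4 9 11 6 13 7)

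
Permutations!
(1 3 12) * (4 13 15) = (1 3 12)(4 13 15) = [0, 3, 2, 12, 13, 5, 6, 7, 8, 9, 10, 11, 1, 15, 14, 4]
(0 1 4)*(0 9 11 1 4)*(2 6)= (0 4 9 11 1)(2 6)= [4, 0, 6, 3, 9, 5, 2, 7, 8, 11, 10, 1]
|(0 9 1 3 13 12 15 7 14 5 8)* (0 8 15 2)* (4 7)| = |(0 9 1 3 13 12 2)(4 7 14 5 15)| = 35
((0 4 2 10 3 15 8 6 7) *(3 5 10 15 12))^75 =(0 6 15 4 7 8 2)(3 12)(5 10) =[6, 1, 0, 12, 7, 10, 15, 8, 2, 9, 5, 11, 3, 13, 14, 4]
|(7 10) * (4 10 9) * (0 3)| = |(0 3)(4 10 7 9)| = 4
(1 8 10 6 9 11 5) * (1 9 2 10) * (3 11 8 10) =(1 10 6 2 3 11 5 9 8) =[0, 10, 3, 11, 4, 9, 2, 7, 1, 8, 6, 5]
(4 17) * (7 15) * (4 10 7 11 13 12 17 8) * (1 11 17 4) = [0, 11, 2, 3, 8, 5, 6, 15, 1, 9, 7, 13, 4, 12, 14, 17, 16, 10] = (1 11 13 12 4 8)(7 15 17 10)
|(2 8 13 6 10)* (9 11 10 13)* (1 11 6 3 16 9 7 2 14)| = 60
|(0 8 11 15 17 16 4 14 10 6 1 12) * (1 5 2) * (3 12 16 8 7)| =|(0 7 3 12)(1 16 4 14 10 6 5 2)(8 11 15 17)| =8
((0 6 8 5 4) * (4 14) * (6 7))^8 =(0 7 6 8 5 14 4) =[7, 1, 2, 3, 0, 14, 8, 6, 5, 9, 10, 11, 12, 13, 4]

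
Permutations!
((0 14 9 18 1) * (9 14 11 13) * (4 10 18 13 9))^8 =(18) =[0, 1, 2, 3, 4, 5, 6, 7, 8, 9, 10, 11, 12, 13, 14, 15, 16, 17, 18]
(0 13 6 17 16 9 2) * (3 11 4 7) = (0 13 6 17 16 9 2)(3 11 4 7) = [13, 1, 0, 11, 7, 5, 17, 3, 8, 2, 10, 4, 12, 6, 14, 15, 9, 16]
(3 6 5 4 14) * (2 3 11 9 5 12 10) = (2 3 6 12 10)(4 14 11 9 5) = [0, 1, 3, 6, 14, 4, 12, 7, 8, 5, 2, 9, 10, 13, 11]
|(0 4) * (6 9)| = 2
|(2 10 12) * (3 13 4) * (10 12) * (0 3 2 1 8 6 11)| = |(0 3 13 4 2 12 1 8 6 11)| = 10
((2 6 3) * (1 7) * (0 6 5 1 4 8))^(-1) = (0 8 4 7 1 5 2 3 6) = [8, 5, 3, 6, 7, 2, 0, 1, 4]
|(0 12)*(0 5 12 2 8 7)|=4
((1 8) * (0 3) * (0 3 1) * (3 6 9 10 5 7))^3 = (3 10)(5 6)(7 9) = [0, 1, 2, 10, 4, 6, 5, 9, 8, 7, 3]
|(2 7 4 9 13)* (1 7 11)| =7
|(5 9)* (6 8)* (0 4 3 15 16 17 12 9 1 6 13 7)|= |(0 4 3 15 16 17 12 9 5 1 6 8 13 7)|= 14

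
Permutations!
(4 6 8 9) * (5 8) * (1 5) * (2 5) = [0, 2, 5, 3, 6, 8, 1, 7, 9, 4] = (1 2 5 8 9 4 6)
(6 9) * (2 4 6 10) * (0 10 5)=(0 10 2 4 6 9 5)=[10, 1, 4, 3, 6, 0, 9, 7, 8, 5, 2]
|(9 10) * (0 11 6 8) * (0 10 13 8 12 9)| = |(0 11 6 12 9 13 8 10)| = 8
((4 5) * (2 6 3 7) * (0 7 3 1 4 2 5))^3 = [2, 7, 4, 3, 5, 1, 0, 6] = (0 2 4 5 1 7 6)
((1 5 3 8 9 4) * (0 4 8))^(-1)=(0 3 5 1 4)(8 9)=[3, 4, 2, 5, 0, 1, 6, 7, 9, 8]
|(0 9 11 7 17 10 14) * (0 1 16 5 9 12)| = |(0 12)(1 16 5 9 11 7 17 10 14)| = 18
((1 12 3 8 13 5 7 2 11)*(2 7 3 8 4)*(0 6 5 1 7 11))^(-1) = (0 2 4 3 5 6)(1 13 8 12)(7 11) = [2, 13, 4, 5, 3, 6, 0, 11, 12, 9, 10, 7, 1, 8]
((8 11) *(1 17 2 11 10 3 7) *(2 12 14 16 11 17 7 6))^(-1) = [0, 7, 6, 10, 4, 5, 3, 1, 11, 9, 8, 16, 17, 13, 12, 15, 14, 2] = (1 7)(2 6 3 10 8 11 16 14 12 17)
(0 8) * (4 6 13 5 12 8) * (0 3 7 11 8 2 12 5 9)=(0 4 6 13 9)(2 12)(3 7 11 8)=[4, 1, 12, 7, 6, 5, 13, 11, 3, 0, 10, 8, 2, 9]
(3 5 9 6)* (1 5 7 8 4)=(1 5 9 6 3 7 8 4)=[0, 5, 2, 7, 1, 9, 3, 8, 4, 6]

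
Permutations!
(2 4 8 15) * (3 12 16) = (2 4 8 15)(3 12 16) = [0, 1, 4, 12, 8, 5, 6, 7, 15, 9, 10, 11, 16, 13, 14, 2, 3]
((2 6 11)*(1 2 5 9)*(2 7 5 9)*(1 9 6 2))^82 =(11)(1 7 5) =[0, 7, 2, 3, 4, 1, 6, 5, 8, 9, 10, 11]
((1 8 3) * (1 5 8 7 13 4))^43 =(1 4 13 7)(3 5 8) =[0, 4, 2, 5, 13, 8, 6, 1, 3, 9, 10, 11, 12, 7]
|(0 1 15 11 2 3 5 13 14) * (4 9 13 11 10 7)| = 36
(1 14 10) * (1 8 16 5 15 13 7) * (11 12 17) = [0, 14, 2, 3, 4, 15, 6, 1, 16, 9, 8, 12, 17, 7, 10, 13, 5, 11] = (1 14 10 8 16 5 15 13 7)(11 12 17)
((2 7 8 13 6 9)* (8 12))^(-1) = (2 9 6 13 8 12 7) = [0, 1, 9, 3, 4, 5, 13, 2, 12, 6, 10, 11, 7, 8]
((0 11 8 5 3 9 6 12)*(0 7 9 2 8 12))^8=(0 12 9)(6 11 7)=[12, 1, 2, 3, 4, 5, 11, 6, 8, 0, 10, 7, 9]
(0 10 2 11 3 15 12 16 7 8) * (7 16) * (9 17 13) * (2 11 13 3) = (0 10 11 2 13 9 17 3 15 12 7 8) = [10, 1, 13, 15, 4, 5, 6, 8, 0, 17, 11, 2, 7, 9, 14, 12, 16, 3]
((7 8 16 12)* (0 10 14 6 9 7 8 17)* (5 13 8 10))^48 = (17) = [0, 1, 2, 3, 4, 5, 6, 7, 8, 9, 10, 11, 12, 13, 14, 15, 16, 17]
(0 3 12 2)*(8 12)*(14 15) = (0 3 8 12 2)(14 15) = [3, 1, 0, 8, 4, 5, 6, 7, 12, 9, 10, 11, 2, 13, 15, 14]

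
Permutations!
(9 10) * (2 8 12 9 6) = [0, 1, 8, 3, 4, 5, 2, 7, 12, 10, 6, 11, 9] = (2 8 12 9 10 6)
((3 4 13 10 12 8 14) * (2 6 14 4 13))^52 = (2 8 10 3 6 4 12 13 14) = [0, 1, 8, 6, 12, 5, 4, 7, 10, 9, 3, 11, 13, 14, 2]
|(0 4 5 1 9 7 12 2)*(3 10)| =|(0 4 5 1 9 7 12 2)(3 10)| =8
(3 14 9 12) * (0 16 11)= (0 16 11)(3 14 9 12)= [16, 1, 2, 14, 4, 5, 6, 7, 8, 12, 10, 0, 3, 13, 9, 15, 11]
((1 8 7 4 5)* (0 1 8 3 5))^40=(0 7 5 1 4 8 3)=[7, 4, 2, 0, 8, 1, 6, 5, 3]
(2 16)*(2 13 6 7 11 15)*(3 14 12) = (2 16 13 6 7 11 15)(3 14 12) = [0, 1, 16, 14, 4, 5, 7, 11, 8, 9, 10, 15, 3, 6, 12, 2, 13]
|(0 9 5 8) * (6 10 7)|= 12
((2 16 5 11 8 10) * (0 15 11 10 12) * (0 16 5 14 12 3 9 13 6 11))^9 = (16)(0 15)(3 6)(8 13)(9 11) = [15, 1, 2, 6, 4, 5, 3, 7, 13, 11, 10, 9, 12, 8, 14, 0, 16]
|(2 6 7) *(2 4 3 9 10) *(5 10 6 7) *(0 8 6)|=|(0 8 6 5 10 2 7 4 3 9)|=10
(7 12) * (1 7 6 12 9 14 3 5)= (1 7 9 14 3 5)(6 12)= [0, 7, 2, 5, 4, 1, 12, 9, 8, 14, 10, 11, 6, 13, 3]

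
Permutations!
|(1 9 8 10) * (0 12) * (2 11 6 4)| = |(0 12)(1 9 8 10)(2 11 6 4)| = 4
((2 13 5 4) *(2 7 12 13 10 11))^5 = (13)(2 11 10) = [0, 1, 11, 3, 4, 5, 6, 7, 8, 9, 2, 10, 12, 13]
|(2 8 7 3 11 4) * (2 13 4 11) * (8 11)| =|(2 11 8 7 3)(4 13)| =10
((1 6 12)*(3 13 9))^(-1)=[0, 12, 2, 9, 4, 5, 1, 7, 8, 13, 10, 11, 6, 3]=(1 12 6)(3 9 13)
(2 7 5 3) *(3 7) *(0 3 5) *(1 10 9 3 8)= (0 8 1 10 9 3 2 5 7)= [8, 10, 5, 2, 4, 7, 6, 0, 1, 3, 9]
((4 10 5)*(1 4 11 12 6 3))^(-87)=(1 4 10 5 11 12 6 3)=[0, 4, 2, 1, 10, 11, 3, 7, 8, 9, 5, 12, 6]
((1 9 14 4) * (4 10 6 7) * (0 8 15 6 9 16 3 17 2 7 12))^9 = [12, 3, 4, 2, 16, 5, 15, 1, 0, 9, 10, 11, 6, 13, 14, 8, 17, 7] = (0 12 6 15 8)(1 3 2 4 16 17 7)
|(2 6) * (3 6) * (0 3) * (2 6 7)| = |(0 3 7 2)| = 4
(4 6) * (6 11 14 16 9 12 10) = (4 11 14 16 9 12 10 6) = [0, 1, 2, 3, 11, 5, 4, 7, 8, 12, 6, 14, 10, 13, 16, 15, 9]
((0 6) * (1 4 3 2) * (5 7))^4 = (7) = [0, 1, 2, 3, 4, 5, 6, 7]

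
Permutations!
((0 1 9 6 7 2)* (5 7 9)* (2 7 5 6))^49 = (0 2 9 6 1) = [2, 0, 9, 3, 4, 5, 1, 7, 8, 6]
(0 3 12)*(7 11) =[3, 1, 2, 12, 4, 5, 6, 11, 8, 9, 10, 7, 0] =(0 3 12)(7 11)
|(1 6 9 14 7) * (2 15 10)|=15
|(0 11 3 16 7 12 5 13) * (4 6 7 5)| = |(0 11 3 16 5 13)(4 6 7 12)| = 12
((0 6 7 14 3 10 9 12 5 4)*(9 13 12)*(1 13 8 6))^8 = (0 13 5)(1 12 4)(3 8 7)(6 14 10) = [13, 12, 2, 8, 1, 0, 14, 3, 7, 9, 6, 11, 4, 5, 10]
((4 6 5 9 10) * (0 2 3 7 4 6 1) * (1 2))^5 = (0 1)(2 3 7 4)(5 9 10 6) = [1, 0, 3, 7, 2, 9, 5, 4, 8, 10, 6]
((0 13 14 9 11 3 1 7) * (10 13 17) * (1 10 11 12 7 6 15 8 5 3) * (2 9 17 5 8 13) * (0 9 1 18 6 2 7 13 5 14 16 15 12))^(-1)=[9, 2, 1, 5, 4, 15, 18, 10, 8, 7, 3, 17, 6, 12, 0, 16, 13, 14, 11]=(0 9 7 10 3 5 15 16 13 12 6 18 11 17 14)(1 2)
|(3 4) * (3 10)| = 3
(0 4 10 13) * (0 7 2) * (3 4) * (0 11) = (0 3 4 10 13 7 2 11) = [3, 1, 11, 4, 10, 5, 6, 2, 8, 9, 13, 0, 12, 7]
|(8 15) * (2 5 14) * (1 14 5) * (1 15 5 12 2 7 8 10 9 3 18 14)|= |(2 15 10 9 3 18 14 7 8 5 12)|= 11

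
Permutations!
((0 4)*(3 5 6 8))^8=(8)=[0, 1, 2, 3, 4, 5, 6, 7, 8]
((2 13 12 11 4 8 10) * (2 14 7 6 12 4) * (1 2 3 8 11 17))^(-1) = (1 17 12 6 7 14 10 8 3 11 4 13 2) = [0, 17, 1, 11, 13, 5, 7, 14, 3, 9, 8, 4, 6, 2, 10, 15, 16, 12]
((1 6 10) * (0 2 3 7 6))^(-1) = (0 1 10 6 7 3 2) = [1, 10, 0, 2, 4, 5, 7, 3, 8, 9, 6]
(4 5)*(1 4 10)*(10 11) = (1 4 5 11 10) = [0, 4, 2, 3, 5, 11, 6, 7, 8, 9, 1, 10]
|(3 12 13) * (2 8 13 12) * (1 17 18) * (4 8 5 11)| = |(1 17 18)(2 5 11 4 8 13 3)| = 21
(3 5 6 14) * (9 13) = (3 5 6 14)(9 13) = [0, 1, 2, 5, 4, 6, 14, 7, 8, 13, 10, 11, 12, 9, 3]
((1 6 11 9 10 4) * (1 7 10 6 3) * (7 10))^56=(6 9 11)=[0, 1, 2, 3, 4, 5, 9, 7, 8, 11, 10, 6]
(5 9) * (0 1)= [1, 0, 2, 3, 4, 9, 6, 7, 8, 5]= (0 1)(5 9)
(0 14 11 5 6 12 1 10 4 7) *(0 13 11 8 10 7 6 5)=(0 14 8 10 4 6 12 1 7 13 11)=[14, 7, 2, 3, 6, 5, 12, 13, 10, 9, 4, 0, 1, 11, 8]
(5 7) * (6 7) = (5 6 7) = [0, 1, 2, 3, 4, 6, 7, 5]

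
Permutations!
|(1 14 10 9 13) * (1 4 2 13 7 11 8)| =21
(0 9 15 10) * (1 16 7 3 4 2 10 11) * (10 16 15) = (0 9 10)(1 15 11)(2 16 7 3 4) = [9, 15, 16, 4, 2, 5, 6, 3, 8, 10, 0, 1, 12, 13, 14, 11, 7]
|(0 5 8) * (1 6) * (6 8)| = 5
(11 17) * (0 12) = [12, 1, 2, 3, 4, 5, 6, 7, 8, 9, 10, 17, 0, 13, 14, 15, 16, 11] = (0 12)(11 17)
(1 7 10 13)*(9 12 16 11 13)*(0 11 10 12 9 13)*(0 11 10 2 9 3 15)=[10, 7, 9, 15, 4, 5, 6, 12, 8, 3, 13, 11, 16, 1, 14, 0, 2]=(0 10 13 1 7 12 16 2 9 3 15)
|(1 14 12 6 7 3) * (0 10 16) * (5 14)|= |(0 10 16)(1 5 14 12 6 7 3)|= 21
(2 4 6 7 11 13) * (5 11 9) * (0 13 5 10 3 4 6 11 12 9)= (0 13 2 6 7)(3 4 11 5 12 9 10)= [13, 1, 6, 4, 11, 12, 7, 0, 8, 10, 3, 5, 9, 2]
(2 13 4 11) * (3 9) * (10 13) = (2 10 13 4 11)(3 9) = [0, 1, 10, 9, 11, 5, 6, 7, 8, 3, 13, 2, 12, 4]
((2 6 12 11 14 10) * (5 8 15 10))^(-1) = [0, 1, 10, 3, 4, 14, 2, 7, 5, 9, 15, 12, 6, 13, 11, 8] = (2 10 15 8 5 14 11 12 6)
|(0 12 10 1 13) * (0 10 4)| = |(0 12 4)(1 13 10)| = 3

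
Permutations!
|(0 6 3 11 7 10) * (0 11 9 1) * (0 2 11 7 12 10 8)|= |(0 6 3 9 1 2 11 12 10 7 8)|= 11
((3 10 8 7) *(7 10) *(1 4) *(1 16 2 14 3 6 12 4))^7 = (2 16 4 12 6 7 3 14)(8 10) = [0, 1, 16, 14, 12, 5, 7, 3, 10, 9, 8, 11, 6, 13, 2, 15, 4]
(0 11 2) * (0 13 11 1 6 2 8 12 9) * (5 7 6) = [1, 5, 13, 3, 4, 7, 2, 6, 12, 0, 10, 8, 9, 11] = (0 1 5 7 6 2 13 11 8 12 9)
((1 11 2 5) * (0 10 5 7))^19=(0 2 1 10 7 11 5)=[2, 10, 1, 3, 4, 0, 6, 11, 8, 9, 7, 5]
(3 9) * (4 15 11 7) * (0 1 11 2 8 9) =(0 1 11 7 4 15 2 8 9 3) =[1, 11, 8, 0, 15, 5, 6, 4, 9, 3, 10, 7, 12, 13, 14, 2]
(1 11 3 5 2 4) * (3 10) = [0, 11, 4, 5, 1, 2, 6, 7, 8, 9, 3, 10] = (1 11 10 3 5 2 4)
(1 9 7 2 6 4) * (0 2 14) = (0 2 6 4 1 9 7 14) = [2, 9, 6, 3, 1, 5, 4, 14, 8, 7, 10, 11, 12, 13, 0]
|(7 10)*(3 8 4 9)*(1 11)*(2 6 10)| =4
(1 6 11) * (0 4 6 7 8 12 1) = (0 4 6 11)(1 7 8 12) = [4, 7, 2, 3, 6, 5, 11, 8, 12, 9, 10, 0, 1]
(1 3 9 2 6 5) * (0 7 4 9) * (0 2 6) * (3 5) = (0 7 4 9 6 3 2)(1 5) = [7, 5, 0, 2, 9, 1, 3, 4, 8, 6]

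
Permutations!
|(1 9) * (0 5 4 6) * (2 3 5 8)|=14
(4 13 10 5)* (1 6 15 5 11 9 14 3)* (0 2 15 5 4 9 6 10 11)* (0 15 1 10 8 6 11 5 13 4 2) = (1 8 6 13 5 9 14 3 10 15 2) = [0, 8, 1, 10, 4, 9, 13, 7, 6, 14, 15, 11, 12, 5, 3, 2]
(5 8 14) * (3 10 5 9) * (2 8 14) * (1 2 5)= [0, 2, 8, 10, 4, 14, 6, 7, 5, 3, 1, 11, 12, 13, 9]= (1 2 8 5 14 9 3 10)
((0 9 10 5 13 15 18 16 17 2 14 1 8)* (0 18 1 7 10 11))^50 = [11, 18, 7, 3, 4, 15, 6, 5, 16, 0, 13, 9, 12, 1, 10, 8, 2, 14, 17] = (0 11 9)(1 18 17 14 10 13)(2 7 5 15 8 16)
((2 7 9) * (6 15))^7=(2 7 9)(6 15)=[0, 1, 7, 3, 4, 5, 15, 9, 8, 2, 10, 11, 12, 13, 14, 6]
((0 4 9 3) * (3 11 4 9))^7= [11, 1, 2, 9, 0, 5, 6, 7, 8, 4, 10, 3]= (0 11 3 9 4)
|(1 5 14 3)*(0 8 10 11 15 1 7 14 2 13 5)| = |(0 8 10 11 15 1)(2 13 5)(3 7 14)| = 6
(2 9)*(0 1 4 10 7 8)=(0 1 4 10 7 8)(2 9)=[1, 4, 9, 3, 10, 5, 6, 8, 0, 2, 7]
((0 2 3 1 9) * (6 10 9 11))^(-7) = (0 2 3 1 11 6 10 9) = [2, 11, 3, 1, 4, 5, 10, 7, 8, 0, 9, 6]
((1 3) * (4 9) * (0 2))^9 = (0 2)(1 3)(4 9) = [2, 3, 0, 1, 9, 5, 6, 7, 8, 4]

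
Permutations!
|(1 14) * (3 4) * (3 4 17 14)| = |(1 3 17 14)| = 4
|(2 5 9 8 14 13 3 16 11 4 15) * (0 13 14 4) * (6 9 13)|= 12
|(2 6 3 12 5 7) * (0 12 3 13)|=|(0 12 5 7 2 6 13)|=7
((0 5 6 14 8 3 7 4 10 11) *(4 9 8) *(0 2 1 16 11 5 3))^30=(1 11)(2 16)=[0, 11, 16, 3, 4, 5, 6, 7, 8, 9, 10, 1, 12, 13, 14, 15, 2]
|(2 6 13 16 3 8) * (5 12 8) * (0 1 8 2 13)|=|(0 1 8 13 16 3 5 12 2 6)|=10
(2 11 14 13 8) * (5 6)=(2 11 14 13 8)(5 6)=[0, 1, 11, 3, 4, 6, 5, 7, 2, 9, 10, 14, 12, 8, 13]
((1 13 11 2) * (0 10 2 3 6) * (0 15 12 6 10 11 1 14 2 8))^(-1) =(0 8 10 3 11)(1 13)(2 14)(6 12 15) =[8, 13, 14, 11, 4, 5, 12, 7, 10, 9, 3, 0, 15, 1, 2, 6]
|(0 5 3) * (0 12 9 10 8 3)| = 10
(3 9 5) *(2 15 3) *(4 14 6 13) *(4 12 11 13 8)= [0, 1, 15, 9, 14, 2, 8, 7, 4, 5, 10, 13, 11, 12, 6, 3]= (2 15 3 9 5)(4 14 6 8)(11 13 12)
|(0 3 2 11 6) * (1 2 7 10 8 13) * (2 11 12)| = |(0 3 7 10 8 13 1 11 6)(2 12)| = 18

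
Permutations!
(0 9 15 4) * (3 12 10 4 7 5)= [9, 1, 2, 12, 0, 3, 6, 5, 8, 15, 4, 11, 10, 13, 14, 7]= (0 9 15 7 5 3 12 10 4)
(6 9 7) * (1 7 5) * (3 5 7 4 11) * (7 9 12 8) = (1 4 11 3 5)(6 12 8 7) = [0, 4, 2, 5, 11, 1, 12, 6, 7, 9, 10, 3, 8]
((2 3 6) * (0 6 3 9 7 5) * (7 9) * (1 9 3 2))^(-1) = (0 5 7 2 3 9 1 6) = [5, 6, 3, 9, 4, 7, 0, 2, 8, 1]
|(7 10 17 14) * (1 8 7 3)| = 7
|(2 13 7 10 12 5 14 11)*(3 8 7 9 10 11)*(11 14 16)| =|(2 13 9 10 12 5 16 11)(3 8 7 14)| =8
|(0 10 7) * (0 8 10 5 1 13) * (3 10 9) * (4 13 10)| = 10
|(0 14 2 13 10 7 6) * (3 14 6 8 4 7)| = |(0 6)(2 13 10 3 14)(4 7 8)| = 30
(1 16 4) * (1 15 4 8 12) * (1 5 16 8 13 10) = (1 8 12 5 16 13 10)(4 15) = [0, 8, 2, 3, 15, 16, 6, 7, 12, 9, 1, 11, 5, 10, 14, 4, 13]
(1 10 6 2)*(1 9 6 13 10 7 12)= (1 7 12)(2 9 6)(10 13)= [0, 7, 9, 3, 4, 5, 2, 12, 8, 6, 13, 11, 1, 10]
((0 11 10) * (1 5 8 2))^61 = [11, 5, 1, 3, 4, 8, 6, 7, 2, 9, 0, 10] = (0 11 10)(1 5 8 2)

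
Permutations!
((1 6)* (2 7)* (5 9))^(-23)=(1 6)(2 7)(5 9)=[0, 6, 7, 3, 4, 9, 1, 2, 8, 5]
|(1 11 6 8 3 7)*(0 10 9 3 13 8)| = |(0 10 9 3 7 1 11 6)(8 13)| = 8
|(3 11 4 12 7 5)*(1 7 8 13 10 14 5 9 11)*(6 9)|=|(1 7 6 9 11 4 12 8 13 10 14 5 3)|=13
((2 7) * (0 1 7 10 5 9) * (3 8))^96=(0 5 2 1 9 10 7)=[5, 9, 1, 3, 4, 2, 6, 0, 8, 10, 7]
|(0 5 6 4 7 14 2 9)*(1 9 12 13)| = |(0 5 6 4 7 14 2 12 13 1 9)| = 11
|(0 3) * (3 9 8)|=4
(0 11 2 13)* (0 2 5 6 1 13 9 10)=[11, 13, 9, 3, 4, 6, 1, 7, 8, 10, 0, 5, 12, 2]=(0 11 5 6 1 13 2 9 10)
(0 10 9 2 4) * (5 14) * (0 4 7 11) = (0 10 9 2 7 11)(5 14) = [10, 1, 7, 3, 4, 14, 6, 11, 8, 2, 9, 0, 12, 13, 5]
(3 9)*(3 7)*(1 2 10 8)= (1 2 10 8)(3 9 7)= [0, 2, 10, 9, 4, 5, 6, 3, 1, 7, 8]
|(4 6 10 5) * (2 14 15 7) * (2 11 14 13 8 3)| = 4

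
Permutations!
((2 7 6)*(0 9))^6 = (9) = [0, 1, 2, 3, 4, 5, 6, 7, 8, 9]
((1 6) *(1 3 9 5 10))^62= [0, 3, 2, 5, 4, 1, 9, 7, 8, 10, 6]= (1 3 5)(6 9 10)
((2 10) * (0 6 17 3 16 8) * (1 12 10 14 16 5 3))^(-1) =(0 8 16 14 2 10 12 1 17 6)(3 5) =[8, 17, 10, 5, 4, 3, 0, 7, 16, 9, 12, 11, 1, 13, 2, 15, 14, 6]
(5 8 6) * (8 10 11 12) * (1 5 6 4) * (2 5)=(1 2 5 10 11 12 8 4)=[0, 2, 5, 3, 1, 10, 6, 7, 4, 9, 11, 12, 8]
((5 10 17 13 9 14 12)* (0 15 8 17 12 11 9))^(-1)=(0 13 17 8 15)(5 12 10)(9 11 14)=[13, 1, 2, 3, 4, 12, 6, 7, 15, 11, 5, 14, 10, 17, 9, 0, 16, 8]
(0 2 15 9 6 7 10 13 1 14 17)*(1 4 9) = (0 2 15 1 14 17)(4 9 6 7 10 13) = [2, 14, 15, 3, 9, 5, 7, 10, 8, 6, 13, 11, 12, 4, 17, 1, 16, 0]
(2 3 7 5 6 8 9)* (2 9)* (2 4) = (9)(2 3 7 5 6 8 4) = [0, 1, 3, 7, 2, 6, 8, 5, 4, 9]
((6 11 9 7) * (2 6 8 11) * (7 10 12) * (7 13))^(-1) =[0, 1, 6, 3, 4, 5, 2, 13, 7, 11, 9, 8, 10, 12] =(2 6)(7 13 12 10 9 11 8)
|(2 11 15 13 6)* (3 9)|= 10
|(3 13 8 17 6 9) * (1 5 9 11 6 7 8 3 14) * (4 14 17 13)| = |(1 5 9 17 7 8 13 3 4 14)(6 11)| = 10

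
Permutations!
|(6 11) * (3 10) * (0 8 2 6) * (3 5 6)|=|(0 8 2 3 10 5 6 11)|=8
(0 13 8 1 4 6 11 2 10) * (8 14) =(0 13 14 8 1 4 6 11 2 10) =[13, 4, 10, 3, 6, 5, 11, 7, 1, 9, 0, 2, 12, 14, 8]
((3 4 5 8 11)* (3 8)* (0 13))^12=(13)=[0, 1, 2, 3, 4, 5, 6, 7, 8, 9, 10, 11, 12, 13]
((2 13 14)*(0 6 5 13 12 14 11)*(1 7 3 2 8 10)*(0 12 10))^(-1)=(0 8 14 12 11 13 5 6)(1 10 2 3 7)=[8, 10, 3, 7, 4, 6, 0, 1, 14, 9, 2, 13, 11, 5, 12]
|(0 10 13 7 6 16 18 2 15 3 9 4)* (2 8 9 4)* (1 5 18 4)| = 56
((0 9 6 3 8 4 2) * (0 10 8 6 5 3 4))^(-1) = (0 8 10 2 4 6 3 5 9) = [8, 1, 4, 5, 6, 9, 3, 7, 10, 0, 2]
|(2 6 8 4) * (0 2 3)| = |(0 2 6 8 4 3)| = 6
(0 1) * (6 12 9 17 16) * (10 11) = (0 1)(6 12 9 17 16)(10 11) = [1, 0, 2, 3, 4, 5, 12, 7, 8, 17, 11, 10, 9, 13, 14, 15, 6, 16]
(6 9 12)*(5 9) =(5 9 12 6) =[0, 1, 2, 3, 4, 9, 5, 7, 8, 12, 10, 11, 6]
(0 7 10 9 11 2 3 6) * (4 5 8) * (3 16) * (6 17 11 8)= (0 7 10 9 8 4 5 6)(2 16 3 17 11)= [7, 1, 16, 17, 5, 6, 0, 10, 4, 8, 9, 2, 12, 13, 14, 15, 3, 11]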